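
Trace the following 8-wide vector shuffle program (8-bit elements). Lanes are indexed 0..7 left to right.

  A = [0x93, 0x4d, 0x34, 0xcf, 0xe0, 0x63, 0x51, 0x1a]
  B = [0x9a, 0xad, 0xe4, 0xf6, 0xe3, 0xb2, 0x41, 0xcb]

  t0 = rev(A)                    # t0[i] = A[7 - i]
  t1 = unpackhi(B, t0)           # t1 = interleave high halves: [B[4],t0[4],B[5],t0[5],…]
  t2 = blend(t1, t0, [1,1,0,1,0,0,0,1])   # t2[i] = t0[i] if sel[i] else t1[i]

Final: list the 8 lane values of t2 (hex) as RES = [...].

RES = [0x1a, 0x51, 0xb2, 0xe0, 0x41, 0x4d, 0xcb, 0x93]

  t0: 1a 51 63 e0 cf 34 4d 93
  t1: e3 cf b2 34 41 4d cb 93
  t2: 1a 51 b2 e0 41 4d cb 93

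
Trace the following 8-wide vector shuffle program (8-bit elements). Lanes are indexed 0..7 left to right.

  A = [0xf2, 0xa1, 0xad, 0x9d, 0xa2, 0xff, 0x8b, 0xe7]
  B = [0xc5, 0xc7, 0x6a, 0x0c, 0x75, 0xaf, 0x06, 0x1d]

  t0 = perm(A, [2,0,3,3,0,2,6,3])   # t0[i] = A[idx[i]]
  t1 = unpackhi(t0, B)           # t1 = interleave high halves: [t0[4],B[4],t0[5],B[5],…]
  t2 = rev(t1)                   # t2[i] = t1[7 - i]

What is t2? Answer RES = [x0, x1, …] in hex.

RES = [ 0x1d  0x9d  0x06  0x8b  0xaf  0xad  0x75  0xf2 ]

→ t0 |ad|f2|9d|9d|f2|ad|8b|9d|
→ t1 |f2|75|ad|af|8b|06|9d|1d|
→ t2 |1d|9d|06|8b|af|ad|75|f2|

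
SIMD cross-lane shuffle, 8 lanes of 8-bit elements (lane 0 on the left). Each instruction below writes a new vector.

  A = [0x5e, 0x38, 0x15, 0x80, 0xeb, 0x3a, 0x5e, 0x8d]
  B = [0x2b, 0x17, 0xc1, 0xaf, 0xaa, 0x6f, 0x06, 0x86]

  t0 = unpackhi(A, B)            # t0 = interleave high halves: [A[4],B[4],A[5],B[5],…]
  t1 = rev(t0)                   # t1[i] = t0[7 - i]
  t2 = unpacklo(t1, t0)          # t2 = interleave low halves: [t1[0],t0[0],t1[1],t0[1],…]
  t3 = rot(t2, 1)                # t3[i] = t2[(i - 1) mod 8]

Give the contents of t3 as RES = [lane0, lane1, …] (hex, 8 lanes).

RES = [0x6f, 0x86, 0xeb, 0x8d, 0xaa, 0x06, 0x3a, 0x5e]

  t0: eb aa 3a 6f 5e 06 8d 86
  t1: 86 8d 06 5e 6f 3a aa eb
  t2: 86 eb 8d aa 06 3a 5e 6f
  t3: 6f 86 eb 8d aa 06 3a 5e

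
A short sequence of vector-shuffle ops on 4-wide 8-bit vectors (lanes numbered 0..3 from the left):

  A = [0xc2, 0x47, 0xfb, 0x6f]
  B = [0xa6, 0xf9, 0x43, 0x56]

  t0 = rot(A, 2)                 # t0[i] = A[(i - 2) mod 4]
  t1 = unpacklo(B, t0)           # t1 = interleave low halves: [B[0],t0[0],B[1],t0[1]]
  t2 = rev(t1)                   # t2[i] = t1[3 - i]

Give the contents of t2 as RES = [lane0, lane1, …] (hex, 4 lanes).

  t0: fb 6f c2 47
  t1: a6 fb f9 6f
  t2: 6f f9 fb a6

RES = [0x6f, 0xf9, 0xfb, 0xa6]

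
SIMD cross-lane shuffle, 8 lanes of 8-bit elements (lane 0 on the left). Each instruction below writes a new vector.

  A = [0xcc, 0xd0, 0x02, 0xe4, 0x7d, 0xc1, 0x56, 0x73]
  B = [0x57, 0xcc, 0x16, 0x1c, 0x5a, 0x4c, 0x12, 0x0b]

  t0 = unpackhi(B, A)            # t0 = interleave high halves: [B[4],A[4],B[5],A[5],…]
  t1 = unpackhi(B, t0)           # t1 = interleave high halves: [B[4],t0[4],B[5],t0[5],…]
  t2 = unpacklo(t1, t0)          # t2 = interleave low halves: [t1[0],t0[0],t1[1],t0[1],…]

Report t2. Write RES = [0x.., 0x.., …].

  t0: 5a 7d 4c c1 12 56 0b 73
  t1: 5a 12 4c 56 12 0b 0b 73
  t2: 5a 5a 12 7d 4c 4c 56 c1

RES = [ 0x5a  0x5a  0x12  0x7d  0x4c  0x4c  0x56  0xc1 ]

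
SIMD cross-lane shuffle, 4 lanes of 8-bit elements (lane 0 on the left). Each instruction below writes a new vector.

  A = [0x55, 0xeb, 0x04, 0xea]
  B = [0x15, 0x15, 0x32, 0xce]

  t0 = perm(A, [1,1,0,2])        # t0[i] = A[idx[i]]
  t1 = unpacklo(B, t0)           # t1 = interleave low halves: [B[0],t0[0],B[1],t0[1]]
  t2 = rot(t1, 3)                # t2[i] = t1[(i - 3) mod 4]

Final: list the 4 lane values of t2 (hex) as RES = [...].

RES = [0xeb, 0x15, 0xeb, 0x15]

→ t0 |eb|eb|55|04|
→ t1 |15|eb|15|eb|
→ t2 |eb|15|eb|15|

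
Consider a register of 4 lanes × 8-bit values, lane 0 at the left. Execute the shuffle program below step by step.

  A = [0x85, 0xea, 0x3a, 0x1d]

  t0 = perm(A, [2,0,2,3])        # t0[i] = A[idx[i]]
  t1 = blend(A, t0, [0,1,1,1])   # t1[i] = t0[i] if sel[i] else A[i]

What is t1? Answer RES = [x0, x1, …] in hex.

  t0: 3a 85 3a 1d
  t1: 85 85 3a 1d

RES = [0x85, 0x85, 0x3a, 0x1d]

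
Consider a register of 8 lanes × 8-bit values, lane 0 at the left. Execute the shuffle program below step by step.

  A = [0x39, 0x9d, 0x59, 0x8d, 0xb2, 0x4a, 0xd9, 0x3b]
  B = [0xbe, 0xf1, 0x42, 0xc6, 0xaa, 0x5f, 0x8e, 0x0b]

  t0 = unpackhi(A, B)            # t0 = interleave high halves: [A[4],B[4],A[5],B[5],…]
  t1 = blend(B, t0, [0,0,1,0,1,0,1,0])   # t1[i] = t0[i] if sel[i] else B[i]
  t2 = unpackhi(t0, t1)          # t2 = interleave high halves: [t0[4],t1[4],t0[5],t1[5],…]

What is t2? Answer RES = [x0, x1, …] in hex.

→ t0 |b2|aa|4a|5f|d9|8e|3b|0b|
→ t1 |be|f1|4a|c6|d9|5f|3b|0b|
→ t2 |d9|d9|8e|5f|3b|3b|0b|0b|

RES = [0xd9, 0xd9, 0x8e, 0x5f, 0x3b, 0x3b, 0x0b, 0x0b]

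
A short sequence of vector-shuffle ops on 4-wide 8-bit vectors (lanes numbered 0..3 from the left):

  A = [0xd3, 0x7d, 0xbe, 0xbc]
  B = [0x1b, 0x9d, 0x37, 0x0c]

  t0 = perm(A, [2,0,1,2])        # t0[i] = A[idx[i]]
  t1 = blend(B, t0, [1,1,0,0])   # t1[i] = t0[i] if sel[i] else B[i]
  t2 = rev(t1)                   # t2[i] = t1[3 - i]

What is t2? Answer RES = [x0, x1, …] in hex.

  t0: be d3 7d be
  t1: be d3 37 0c
  t2: 0c 37 d3 be

RES = [0x0c, 0x37, 0xd3, 0xbe]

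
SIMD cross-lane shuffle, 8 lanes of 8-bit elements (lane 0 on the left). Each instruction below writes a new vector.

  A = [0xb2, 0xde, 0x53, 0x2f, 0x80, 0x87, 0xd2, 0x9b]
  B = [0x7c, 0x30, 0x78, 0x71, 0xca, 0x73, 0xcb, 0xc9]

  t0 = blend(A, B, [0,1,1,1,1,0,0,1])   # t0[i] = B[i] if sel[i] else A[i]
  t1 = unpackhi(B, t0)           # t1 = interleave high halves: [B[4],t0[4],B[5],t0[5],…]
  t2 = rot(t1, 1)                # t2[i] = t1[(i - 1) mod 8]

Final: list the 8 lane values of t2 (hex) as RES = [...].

RES = [ 0xc9  0xca  0xca  0x73  0x87  0xcb  0xd2  0xc9 ]

  t0: b2 30 78 71 ca 87 d2 c9
  t1: ca ca 73 87 cb d2 c9 c9
  t2: c9 ca ca 73 87 cb d2 c9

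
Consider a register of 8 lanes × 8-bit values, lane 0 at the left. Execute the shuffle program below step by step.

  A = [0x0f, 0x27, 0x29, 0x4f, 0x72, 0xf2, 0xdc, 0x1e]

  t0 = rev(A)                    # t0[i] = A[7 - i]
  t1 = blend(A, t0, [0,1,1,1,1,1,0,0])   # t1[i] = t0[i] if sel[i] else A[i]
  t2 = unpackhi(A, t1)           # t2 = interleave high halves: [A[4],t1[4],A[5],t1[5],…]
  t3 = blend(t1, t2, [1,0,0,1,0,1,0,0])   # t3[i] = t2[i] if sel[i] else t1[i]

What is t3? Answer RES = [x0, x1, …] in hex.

RES = [ 0x72  0xdc  0xf2  0x29  0x4f  0xdc  0xdc  0x1e ]

→ t0 |1e|dc|f2|72|4f|29|27|0f|
→ t1 |0f|dc|f2|72|4f|29|dc|1e|
→ t2 |72|4f|f2|29|dc|dc|1e|1e|
→ t3 |72|dc|f2|29|4f|dc|dc|1e|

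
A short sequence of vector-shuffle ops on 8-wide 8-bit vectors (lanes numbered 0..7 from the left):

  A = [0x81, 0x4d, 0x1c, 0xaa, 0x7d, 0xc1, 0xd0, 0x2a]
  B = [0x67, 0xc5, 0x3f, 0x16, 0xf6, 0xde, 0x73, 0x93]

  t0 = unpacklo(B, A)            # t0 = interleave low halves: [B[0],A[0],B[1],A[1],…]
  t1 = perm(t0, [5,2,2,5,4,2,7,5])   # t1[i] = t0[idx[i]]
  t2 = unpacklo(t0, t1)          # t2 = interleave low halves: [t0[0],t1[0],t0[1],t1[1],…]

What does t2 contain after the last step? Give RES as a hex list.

RES = [ 0x67  0x1c  0x81  0xc5  0xc5  0xc5  0x4d  0x1c ]

t0 = [0x67, 0x81, 0xc5, 0x4d, 0x3f, 0x1c, 0x16, 0xaa]
t1 = [0x1c, 0xc5, 0xc5, 0x1c, 0x3f, 0xc5, 0xaa, 0x1c]
t2 = [0x67, 0x1c, 0x81, 0xc5, 0xc5, 0xc5, 0x4d, 0x1c]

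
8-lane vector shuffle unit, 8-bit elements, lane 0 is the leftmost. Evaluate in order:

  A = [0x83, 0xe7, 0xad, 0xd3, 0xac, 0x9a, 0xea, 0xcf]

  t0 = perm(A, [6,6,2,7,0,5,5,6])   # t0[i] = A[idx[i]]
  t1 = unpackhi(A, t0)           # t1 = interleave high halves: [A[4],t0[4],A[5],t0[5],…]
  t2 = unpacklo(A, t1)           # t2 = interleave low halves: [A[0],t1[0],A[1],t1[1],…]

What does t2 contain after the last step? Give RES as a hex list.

RES = [0x83, 0xac, 0xe7, 0x83, 0xad, 0x9a, 0xd3, 0x9a]

  t0: ea ea ad cf 83 9a 9a ea
  t1: ac 83 9a 9a ea 9a cf ea
  t2: 83 ac e7 83 ad 9a d3 9a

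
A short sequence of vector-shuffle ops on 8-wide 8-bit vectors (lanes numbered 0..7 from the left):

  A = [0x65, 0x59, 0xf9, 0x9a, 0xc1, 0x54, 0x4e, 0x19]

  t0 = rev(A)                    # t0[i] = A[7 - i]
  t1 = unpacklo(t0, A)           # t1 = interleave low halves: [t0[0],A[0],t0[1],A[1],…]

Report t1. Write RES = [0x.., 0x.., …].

RES = [0x19, 0x65, 0x4e, 0x59, 0x54, 0xf9, 0xc1, 0x9a]

  t0: 19 4e 54 c1 9a f9 59 65
  t1: 19 65 4e 59 54 f9 c1 9a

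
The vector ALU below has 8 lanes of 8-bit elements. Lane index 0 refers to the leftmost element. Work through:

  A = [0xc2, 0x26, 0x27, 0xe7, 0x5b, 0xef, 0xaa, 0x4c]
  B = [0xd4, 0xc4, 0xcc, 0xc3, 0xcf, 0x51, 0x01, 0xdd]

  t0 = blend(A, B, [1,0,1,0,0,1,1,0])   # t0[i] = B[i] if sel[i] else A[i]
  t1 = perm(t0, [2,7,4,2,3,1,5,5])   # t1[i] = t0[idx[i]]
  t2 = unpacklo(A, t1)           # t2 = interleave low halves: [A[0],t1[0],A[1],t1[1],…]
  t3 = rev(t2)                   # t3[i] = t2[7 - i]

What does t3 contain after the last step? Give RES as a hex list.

RES = [ 0xcc  0xe7  0x5b  0x27  0x4c  0x26  0xcc  0xc2 ]

  t0: d4 26 cc e7 5b 51 01 4c
  t1: cc 4c 5b cc e7 26 51 51
  t2: c2 cc 26 4c 27 5b e7 cc
  t3: cc e7 5b 27 4c 26 cc c2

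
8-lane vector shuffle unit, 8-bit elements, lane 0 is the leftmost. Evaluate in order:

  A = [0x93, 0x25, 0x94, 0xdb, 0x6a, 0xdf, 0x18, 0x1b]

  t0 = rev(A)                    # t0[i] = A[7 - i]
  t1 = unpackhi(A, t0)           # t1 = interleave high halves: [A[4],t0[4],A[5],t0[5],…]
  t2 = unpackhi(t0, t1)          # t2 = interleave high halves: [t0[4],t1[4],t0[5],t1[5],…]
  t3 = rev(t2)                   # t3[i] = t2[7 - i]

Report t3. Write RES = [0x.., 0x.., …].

t0 = [0x1b, 0x18, 0xdf, 0x6a, 0xdb, 0x94, 0x25, 0x93]
t1 = [0x6a, 0xdb, 0xdf, 0x94, 0x18, 0x25, 0x1b, 0x93]
t2 = [0xdb, 0x18, 0x94, 0x25, 0x25, 0x1b, 0x93, 0x93]
t3 = [0x93, 0x93, 0x1b, 0x25, 0x25, 0x94, 0x18, 0xdb]

RES = [0x93, 0x93, 0x1b, 0x25, 0x25, 0x94, 0x18, 0xdb]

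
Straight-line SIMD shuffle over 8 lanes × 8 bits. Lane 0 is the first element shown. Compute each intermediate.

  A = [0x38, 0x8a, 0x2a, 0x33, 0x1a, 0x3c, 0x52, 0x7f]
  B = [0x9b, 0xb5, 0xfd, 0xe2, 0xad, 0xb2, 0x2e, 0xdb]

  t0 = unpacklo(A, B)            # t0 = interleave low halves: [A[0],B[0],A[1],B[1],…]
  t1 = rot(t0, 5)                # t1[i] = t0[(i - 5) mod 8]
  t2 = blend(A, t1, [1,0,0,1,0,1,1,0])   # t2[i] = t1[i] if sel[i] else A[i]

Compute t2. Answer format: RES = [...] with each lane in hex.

t0 = [0x38, 0x9b, 0x8a, 0xb5, 0x2a, 0xfd, 0x33, 0xe2]
t1 = [0xb5, 0x2a, 0xfd, 0x33, 0xe2, 0x38, 0x9b, 0x8a]
t2 = [0xb5, 0x8a, 0x2a, 0x33, 0x1a, 0x38, 0x9b, 0x7f]

RES = [ 0xb5  0x8a  0x2a  0x33  0x1a  0x38  0x9b  0x7f ]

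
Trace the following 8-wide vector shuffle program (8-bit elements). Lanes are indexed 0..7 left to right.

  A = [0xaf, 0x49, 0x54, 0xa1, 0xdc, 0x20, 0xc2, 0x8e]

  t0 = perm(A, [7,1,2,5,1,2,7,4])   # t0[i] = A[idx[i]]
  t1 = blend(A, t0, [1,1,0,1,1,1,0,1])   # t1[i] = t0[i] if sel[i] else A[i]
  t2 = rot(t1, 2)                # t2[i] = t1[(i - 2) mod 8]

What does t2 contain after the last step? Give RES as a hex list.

RES = [ 0xc2  0xdc  0x8e  0x49  0x54  0x20  0x49  0x54 ]

  t0: 8e 49 54 20 49 54 8e dc
  t1: 8e 49 54 20 49 54 c2 dc
  t2: c2 dc 8e 49 54 20 49 54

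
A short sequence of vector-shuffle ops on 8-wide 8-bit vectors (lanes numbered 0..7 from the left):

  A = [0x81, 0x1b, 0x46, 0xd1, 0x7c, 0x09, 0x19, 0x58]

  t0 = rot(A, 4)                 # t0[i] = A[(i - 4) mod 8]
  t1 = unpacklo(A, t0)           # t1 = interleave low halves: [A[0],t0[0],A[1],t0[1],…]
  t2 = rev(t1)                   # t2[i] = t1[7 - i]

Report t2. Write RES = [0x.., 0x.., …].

RES = [0x58, 0xd1, 0x19, 0x46, 0x09, 0x1b, 0x7c, 0x81]

  t0: 7c 09 19 58 81 1b 46 d1
  t1: 81 7c 1b 09 46 19 d1 58
  t2: 58 d1 19 46 09 1b 7c 81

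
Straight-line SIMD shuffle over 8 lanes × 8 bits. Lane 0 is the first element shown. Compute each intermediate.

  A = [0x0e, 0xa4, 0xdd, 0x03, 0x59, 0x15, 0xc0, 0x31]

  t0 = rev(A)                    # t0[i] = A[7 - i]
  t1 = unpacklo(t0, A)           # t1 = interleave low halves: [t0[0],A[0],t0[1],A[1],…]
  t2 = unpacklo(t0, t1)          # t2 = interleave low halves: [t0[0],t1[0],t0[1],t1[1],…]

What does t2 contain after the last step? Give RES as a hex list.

  t0: 31 c0 15 59 03 dd a4 0e
  t1: 31 0e c0 a4 15 dd 59 03
  t2: 31 31 c0 0e 15 c0 59 a4

RES = [ 0x31  0x31  0xc0  0x0e  0x15  0xc0  0x59  0xa4 ]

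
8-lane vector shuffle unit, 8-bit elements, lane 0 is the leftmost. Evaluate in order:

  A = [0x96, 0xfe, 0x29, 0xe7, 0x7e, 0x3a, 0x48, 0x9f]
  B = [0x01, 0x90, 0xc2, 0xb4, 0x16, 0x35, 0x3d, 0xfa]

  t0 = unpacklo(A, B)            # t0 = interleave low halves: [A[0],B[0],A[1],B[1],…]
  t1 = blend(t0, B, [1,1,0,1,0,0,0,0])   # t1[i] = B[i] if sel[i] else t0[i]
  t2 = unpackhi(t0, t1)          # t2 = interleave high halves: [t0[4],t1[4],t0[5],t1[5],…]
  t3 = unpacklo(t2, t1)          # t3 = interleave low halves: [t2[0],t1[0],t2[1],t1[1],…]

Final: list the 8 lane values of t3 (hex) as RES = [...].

RES = [0x29, 0x01, 0x29, 0x90, 0xc2, 0xfe, 0xc2, 0xb4]

t0 = [0x96, 0x01, 0xfe, 0x90, 0x29, 0xc2, 0xe7, 0xb4]
t1 = [0x01, 0x90, 0xfe, 0xb4, 0x29, 0xc2, 0xe7, 0xb4]
t2 = [0x29, 0x29, 0xc2, 0xc2, 0xe7, 0xe7, 0xb4, 0xb4]
t3 = [0x29, 0x01, 0x29, 0x90, 0xc2, 0xfe, 0xc2, 0xb4]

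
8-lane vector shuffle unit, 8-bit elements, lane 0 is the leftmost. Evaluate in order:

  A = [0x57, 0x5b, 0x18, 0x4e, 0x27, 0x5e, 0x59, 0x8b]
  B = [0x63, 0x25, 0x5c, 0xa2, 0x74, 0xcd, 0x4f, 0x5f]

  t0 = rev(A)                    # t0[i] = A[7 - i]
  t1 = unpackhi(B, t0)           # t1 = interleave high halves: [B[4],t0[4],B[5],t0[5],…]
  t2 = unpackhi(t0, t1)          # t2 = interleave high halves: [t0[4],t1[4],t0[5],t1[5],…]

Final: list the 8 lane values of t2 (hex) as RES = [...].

RES = [ 0x4e  0x4f  0x18  0x5b  0x5b  0x5f  0x57  0x57 ]

t0 = [0x8b, 0x59, 0x5e, 0x27, 0x4e, 0x18, 0x5b, 0x57]
t1 = [0x74, 0x4e, 0xcd, 0x18, 0x4f, 0x5b, 0x5f, 0x57]
t2 = [0x4e, 0x4f, 0x18, 0x5b, 0x5b, 0x5f, 0x57, 0x57]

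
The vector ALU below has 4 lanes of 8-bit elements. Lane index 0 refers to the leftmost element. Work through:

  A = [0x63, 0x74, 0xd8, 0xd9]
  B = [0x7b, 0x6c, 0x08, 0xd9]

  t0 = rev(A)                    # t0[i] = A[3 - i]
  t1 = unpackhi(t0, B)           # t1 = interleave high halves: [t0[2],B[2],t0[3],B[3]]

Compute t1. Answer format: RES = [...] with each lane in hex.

RES = [0x74, 0x08, 0x63, 0xd9]

  t0: d9 d8 74 63
  t1: 74 08 63 d9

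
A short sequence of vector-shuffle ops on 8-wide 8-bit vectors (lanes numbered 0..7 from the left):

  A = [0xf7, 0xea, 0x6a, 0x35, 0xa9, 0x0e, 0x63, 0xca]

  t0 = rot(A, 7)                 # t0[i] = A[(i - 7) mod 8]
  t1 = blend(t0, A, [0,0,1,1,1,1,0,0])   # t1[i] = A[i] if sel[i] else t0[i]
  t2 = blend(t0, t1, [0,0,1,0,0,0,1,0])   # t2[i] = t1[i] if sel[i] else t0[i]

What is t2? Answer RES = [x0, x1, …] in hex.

RES = [ 0xea  0x6a  0x6a  0xa9  0x0e  0x63  0xca  0xf7 ]

t0 = [0xea, 0x6a, 0x35, 0xa9, 0x0e, 0x63, 0xca, 0xf7]
t1 = [0xea, 0x6a, 0x6a, 0x35, 0xa9, 0x0e, 0xca, 0xf7]
t2 = [0xea, 0x6a, 0x6a, 0xa9, 0x0e, 0x63, 0xca, 0xf7]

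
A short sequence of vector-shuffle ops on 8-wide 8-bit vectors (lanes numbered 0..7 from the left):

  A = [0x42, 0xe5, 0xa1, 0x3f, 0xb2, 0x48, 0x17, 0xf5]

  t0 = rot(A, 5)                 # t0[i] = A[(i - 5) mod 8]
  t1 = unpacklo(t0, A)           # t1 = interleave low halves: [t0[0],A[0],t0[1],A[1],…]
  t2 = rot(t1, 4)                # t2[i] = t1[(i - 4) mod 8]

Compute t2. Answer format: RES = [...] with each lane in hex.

RES = [ 0x48  0xa1  0x17  0x3f  0x3f  0x42  0xb2  0xe5 ]

t0 = [0x3f, 0xb2, 0x48, 0x17, 0xf5, 0x42, 0xe5, 0xa1]
t1 = [0x3f, 0x42, 0xb2, 0xe5, 0x48, 0xa1, 0x17, 0x3f]
t2 = [0x48, 0xa1, 0x17, 0x3f, 0x3f, 0x42, 0xb2, 0xe5]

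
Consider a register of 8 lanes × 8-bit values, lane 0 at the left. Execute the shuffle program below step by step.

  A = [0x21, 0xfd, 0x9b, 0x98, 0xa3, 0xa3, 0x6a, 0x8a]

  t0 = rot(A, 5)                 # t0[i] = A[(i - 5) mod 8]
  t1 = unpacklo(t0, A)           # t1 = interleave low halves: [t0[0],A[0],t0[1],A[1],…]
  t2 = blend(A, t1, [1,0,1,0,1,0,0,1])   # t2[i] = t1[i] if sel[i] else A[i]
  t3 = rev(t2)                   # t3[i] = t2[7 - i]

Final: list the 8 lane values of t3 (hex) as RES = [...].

RES = [0x98, 0x6a, 0xa3, 0xa3, 0x98, 0xa3, 0xfd, 0x98]

  t0: 98 a3 a3 6a 8a 21 fd 9b
  t1: 98 21 a3 fd a3 9b 6a 98
  t2: 98 fd a3 98 a3 a3 6a 98
  t3: 98 6a a3 a3 98 a3 fd 98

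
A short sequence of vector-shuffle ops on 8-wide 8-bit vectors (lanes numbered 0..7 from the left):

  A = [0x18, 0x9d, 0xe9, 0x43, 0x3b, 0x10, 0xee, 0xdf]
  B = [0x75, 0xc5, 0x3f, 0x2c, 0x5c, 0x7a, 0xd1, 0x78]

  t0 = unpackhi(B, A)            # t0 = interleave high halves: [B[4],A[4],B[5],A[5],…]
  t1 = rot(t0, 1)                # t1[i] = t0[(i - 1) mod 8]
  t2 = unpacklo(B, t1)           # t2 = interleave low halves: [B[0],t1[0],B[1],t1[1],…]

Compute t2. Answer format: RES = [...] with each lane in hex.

t0 = [0x5c, 0x3b, 0x7a, 0x10, 0xd1, 0xee, 0x78, 0xdf]
t1 = [0xdf, 0x5c, 0x3b, 0x7a, 0x10, 0xd1, 0xee, 0x78]
t2 = [0x75, 0xdf, 0xc5, 0x5c, 0x3f, 0x3b, 0x2c, 0x7a]

RES = [ 0x75  0xdf  0xc5  0x5c  0x3f  0x3b  0x2c  0x7a ]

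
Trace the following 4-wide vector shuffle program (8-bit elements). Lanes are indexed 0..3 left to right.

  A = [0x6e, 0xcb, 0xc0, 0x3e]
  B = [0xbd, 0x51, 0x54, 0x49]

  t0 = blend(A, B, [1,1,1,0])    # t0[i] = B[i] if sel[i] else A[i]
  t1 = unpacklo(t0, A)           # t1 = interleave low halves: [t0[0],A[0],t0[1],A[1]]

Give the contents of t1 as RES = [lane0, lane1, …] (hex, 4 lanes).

RES = [0xbd, 0x6e, 0x51, 0xcb]

→ t0 |bd|51|54|3e|
→ t1 |bd|6e|51|cb|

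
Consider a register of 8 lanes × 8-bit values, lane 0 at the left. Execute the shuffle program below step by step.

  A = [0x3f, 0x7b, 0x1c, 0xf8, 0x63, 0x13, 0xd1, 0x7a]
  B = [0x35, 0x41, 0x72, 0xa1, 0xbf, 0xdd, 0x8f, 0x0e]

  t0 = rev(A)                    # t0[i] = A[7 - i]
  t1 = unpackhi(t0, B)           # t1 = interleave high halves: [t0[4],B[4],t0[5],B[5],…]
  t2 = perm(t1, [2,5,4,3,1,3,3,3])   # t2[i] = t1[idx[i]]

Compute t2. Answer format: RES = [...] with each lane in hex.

RES = [ 0x1c  0x8f  0x7b  0xdd  0xbf  0xdd  0xdd  0xdd ]

→ t0 |7a|d1|13|63|f8|1c|7b|3f|
→ t1 |f8|bf|1c|dd|7b|8f|3f|0e|
→ t2 |1c|8f|7b|dd|bf|dd|dd|dd|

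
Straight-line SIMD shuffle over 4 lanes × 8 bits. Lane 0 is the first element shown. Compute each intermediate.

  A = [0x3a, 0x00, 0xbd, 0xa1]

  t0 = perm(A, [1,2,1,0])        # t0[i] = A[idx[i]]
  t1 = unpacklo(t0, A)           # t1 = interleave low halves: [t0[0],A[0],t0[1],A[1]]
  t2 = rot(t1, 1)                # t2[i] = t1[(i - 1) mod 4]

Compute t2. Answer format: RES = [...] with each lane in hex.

  t0: 00 bd 00 3a
  t1: 00 3a bd 00
  t2: 00 00 3a bd

RES = [0x00, 0x00, 0x3a, 0xbd]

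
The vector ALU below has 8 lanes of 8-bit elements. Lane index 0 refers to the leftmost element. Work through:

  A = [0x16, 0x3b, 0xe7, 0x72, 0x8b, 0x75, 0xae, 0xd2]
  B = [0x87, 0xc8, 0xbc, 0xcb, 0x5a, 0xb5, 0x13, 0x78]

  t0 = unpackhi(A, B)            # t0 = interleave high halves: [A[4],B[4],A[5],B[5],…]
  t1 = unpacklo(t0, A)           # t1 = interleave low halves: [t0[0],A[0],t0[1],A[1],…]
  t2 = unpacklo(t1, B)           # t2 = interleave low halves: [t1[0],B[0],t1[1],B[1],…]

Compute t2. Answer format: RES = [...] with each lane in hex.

→ t0 |8b|5a|75|b5|ae|13|d2|78|
→ t1 |8b|16|5a|3b|75|e7|b5|72|
→ t2 |8b|87|16|c8|5a|bc|3b|cb|

RES = [0x8b, 0x87, 0x16, 0xc8, 0x5a, 0xbc, 0x3b, 0xcb]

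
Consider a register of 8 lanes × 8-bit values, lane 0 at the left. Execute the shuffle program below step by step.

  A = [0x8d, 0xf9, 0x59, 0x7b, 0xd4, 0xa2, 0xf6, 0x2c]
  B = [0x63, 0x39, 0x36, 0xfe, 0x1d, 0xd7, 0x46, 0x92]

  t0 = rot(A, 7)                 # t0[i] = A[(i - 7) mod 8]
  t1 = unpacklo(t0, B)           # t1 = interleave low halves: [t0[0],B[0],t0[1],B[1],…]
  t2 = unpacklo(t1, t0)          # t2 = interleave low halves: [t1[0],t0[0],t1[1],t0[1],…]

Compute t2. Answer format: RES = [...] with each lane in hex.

RES = [0xf9, 0xf9, 0x63, 0x59, 0x59, 0x7b, 0x39, 0xd4]

  t0: f9 59 7b d4 a2 f6 2c 8d
  t1: f9 63 59 39 7b 36 d4 fe
  t2: f9 f9 63 59 59 7b 39 d4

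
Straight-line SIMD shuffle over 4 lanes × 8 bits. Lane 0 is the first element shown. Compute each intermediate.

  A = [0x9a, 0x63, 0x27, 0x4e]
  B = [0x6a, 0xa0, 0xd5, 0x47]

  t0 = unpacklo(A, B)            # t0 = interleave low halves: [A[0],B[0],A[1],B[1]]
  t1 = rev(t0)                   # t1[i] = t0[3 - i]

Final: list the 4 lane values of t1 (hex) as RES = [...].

RES = [ 0xa0  0x63  0x6a  0x9a ]

→ t0 |9a|6a|63|a0|
→ t1 |a0|63|6a|9a|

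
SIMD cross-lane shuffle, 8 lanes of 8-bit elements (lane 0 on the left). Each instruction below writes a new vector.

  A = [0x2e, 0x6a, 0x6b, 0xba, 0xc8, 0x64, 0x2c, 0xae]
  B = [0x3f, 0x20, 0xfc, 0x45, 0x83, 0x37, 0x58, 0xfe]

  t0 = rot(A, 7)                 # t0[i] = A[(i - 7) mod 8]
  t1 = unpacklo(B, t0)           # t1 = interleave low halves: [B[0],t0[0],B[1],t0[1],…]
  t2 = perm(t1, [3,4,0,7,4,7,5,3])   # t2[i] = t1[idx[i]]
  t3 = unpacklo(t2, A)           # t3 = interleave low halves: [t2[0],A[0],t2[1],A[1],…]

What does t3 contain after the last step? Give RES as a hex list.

→ t0 |6a|6b|ba|c8|64|2c|ae|2e|
→ t1 |3f|6a|20|6b|fc|ba|45|c8|
→ t2 |6b|fc|3f|c8|fc|c8|ba|6b|
→ t3 |6b|2e|fc|6a|3f|6b|c8|ba|

RES = [ 0x6b  0x2e  0xfc  0x6a  0x3f  0x6b  0xc8  0xba ]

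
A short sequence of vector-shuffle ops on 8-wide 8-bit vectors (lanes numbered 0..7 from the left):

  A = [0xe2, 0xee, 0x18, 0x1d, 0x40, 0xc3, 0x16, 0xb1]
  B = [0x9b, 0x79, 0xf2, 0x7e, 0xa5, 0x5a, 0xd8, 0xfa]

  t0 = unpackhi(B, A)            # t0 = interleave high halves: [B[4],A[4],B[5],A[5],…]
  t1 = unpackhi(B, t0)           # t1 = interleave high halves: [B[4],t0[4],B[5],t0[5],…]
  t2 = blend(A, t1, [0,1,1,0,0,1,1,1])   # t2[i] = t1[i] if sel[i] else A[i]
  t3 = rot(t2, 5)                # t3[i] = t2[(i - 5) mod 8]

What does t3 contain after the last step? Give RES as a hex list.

RES = [0x1d, 0x40, 0xfa, 0xfa, 0xb1, 0xe2, 0xd8, 0x5a]

t0 = [0xa5, 0x40, 0x5a, 0xc3, 0xd8, 0x16, 0xfa, 0xb1]
t1 = [0xa5, 0xd8, 0x5a, 0x16, 0xd8, 0xfa, 0xfa, 0xb1]
t2 = [0xe2, 0xd8, 0x5a, 0x1d, 0x40, 0xfa, 0xfa, 0xb1]
t3 = [0x1d, 0x40, 0xfa, 0xfa, 0xb1, 0xe2, 0xd8, 0x5a]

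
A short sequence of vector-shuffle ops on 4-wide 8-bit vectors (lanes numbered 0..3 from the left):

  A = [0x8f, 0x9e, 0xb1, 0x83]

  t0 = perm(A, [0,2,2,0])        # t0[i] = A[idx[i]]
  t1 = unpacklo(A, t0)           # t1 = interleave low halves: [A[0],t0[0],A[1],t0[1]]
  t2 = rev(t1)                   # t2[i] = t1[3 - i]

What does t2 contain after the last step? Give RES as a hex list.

RES = [0xb1, 0x9e, 0x8f, 0x8f]

  t0: 8f b1 b1 8f
  t1: 8f 8f 9e b1
  t2: b1 9e 8f 8f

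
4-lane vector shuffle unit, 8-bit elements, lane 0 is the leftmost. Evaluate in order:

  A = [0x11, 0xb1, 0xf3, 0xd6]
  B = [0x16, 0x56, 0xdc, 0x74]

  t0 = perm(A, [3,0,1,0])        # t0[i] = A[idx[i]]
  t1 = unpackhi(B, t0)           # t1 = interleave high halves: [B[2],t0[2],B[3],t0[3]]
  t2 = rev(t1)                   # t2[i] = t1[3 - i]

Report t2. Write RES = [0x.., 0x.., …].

  t0: d6 11 b1 11
  t1: dc b1 74 11
  t2: 11 74 b1 dc

RES = [ 0x11  0x74  0xb1  0xdc ]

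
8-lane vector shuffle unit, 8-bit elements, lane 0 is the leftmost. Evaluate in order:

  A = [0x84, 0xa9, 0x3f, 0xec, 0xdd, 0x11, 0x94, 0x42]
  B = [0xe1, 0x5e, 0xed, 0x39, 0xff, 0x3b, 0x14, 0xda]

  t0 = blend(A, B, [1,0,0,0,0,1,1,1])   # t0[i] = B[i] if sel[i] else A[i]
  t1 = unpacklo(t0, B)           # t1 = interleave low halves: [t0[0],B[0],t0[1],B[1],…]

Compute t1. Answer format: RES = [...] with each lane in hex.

t0 = [0xe1, 0xa9, 0x3f, 0xec, 0xdd, 0x3b, 0x14, 0xda]
t1 = [0xe1, 0xe1, 0xa9, 0x5e, 0x3f, 0xed, 0xec, 0x39]

RES = [ 0xe1  0xe1  0xa9  0x5e  0x3f  0xed  0xec  0x39 ]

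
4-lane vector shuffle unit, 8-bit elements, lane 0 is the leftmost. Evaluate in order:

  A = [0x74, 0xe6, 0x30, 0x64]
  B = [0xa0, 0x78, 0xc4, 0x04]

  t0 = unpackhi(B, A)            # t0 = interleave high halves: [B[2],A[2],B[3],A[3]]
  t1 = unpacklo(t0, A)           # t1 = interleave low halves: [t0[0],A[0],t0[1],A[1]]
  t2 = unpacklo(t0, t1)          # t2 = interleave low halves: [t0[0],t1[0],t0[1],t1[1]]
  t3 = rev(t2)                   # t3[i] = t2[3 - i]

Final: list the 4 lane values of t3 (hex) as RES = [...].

RES = [ 0x74  0x30  0xc4  0xc4 ]

t0 = [0xc4, 0x30, 0x04, 0x64]
t1 = [0xc4, 0x74, 0x30, 0xe6]
t2 = [0xc4, 0xc4, 0x30, 0x74]
t3 = [0x74, 0x30, 0xc4, 0xc4]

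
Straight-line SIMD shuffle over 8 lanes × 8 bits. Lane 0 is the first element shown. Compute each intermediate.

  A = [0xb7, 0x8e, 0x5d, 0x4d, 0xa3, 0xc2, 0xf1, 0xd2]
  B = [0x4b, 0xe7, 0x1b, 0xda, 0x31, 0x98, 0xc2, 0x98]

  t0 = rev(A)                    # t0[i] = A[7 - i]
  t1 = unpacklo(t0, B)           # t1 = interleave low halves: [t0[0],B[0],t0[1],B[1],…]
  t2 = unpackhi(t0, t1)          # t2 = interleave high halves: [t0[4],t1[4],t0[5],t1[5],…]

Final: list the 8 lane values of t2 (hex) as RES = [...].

→ t0 |d2|f1|c2|a3|4d|5d|8e|b7|
→ t1 |d2|4b|f1|e7|c2|1b|a3|da|
→ t2 |4d|c2|5d|1b|8e|a3|b7|da|

RES = [0x4d, 0xc2, 0x5d, 0x1b, 0x8e, 0xa3, 0xb7, 0xda]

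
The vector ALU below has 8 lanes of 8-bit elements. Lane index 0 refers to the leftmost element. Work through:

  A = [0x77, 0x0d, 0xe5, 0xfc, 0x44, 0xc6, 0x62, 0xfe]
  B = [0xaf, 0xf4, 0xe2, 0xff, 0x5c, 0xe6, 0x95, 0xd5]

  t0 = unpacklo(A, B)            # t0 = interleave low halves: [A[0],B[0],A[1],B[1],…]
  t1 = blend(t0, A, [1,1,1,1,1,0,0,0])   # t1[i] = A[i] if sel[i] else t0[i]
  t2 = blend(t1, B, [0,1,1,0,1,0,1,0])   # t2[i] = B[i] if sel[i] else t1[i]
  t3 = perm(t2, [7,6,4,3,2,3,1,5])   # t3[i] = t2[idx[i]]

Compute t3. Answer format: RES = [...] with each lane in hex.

RES = [ 0xff  0x95  0x5c  0xfc  0xe2  0xfc  0xf4  0xe2 ]

t0 = [0x77, 0xaf, 0x0d, 0xf4, 0xe5, 0xe2, 0xfc, 0xff]
t1 = [0x77, 0x0d, 0xe5, 0xfc, 0x44, 0xe2, 0xfc, 0xff]
t2 = [0x77, 0xf4, 0xe2, 0xfc, 0x5c, 0xe2, 0x95, 0xff]
t3 = [0xff, 0x95, 0x5c, 0xfc, 0xe2, 0xfc, 0xf4, 0xe2]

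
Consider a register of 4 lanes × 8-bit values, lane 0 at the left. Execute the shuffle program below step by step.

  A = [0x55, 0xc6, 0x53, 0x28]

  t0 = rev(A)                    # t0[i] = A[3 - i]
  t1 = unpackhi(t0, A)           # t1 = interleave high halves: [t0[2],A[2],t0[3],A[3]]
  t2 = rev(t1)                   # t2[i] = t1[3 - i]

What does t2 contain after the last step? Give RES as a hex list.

→ t0 |28|53|c6|55|
→ t1 |c6|53|55|28|
→ t2 |28|55|53|c6|

RES = [0x28, 0x55, 0x53, 0xc6]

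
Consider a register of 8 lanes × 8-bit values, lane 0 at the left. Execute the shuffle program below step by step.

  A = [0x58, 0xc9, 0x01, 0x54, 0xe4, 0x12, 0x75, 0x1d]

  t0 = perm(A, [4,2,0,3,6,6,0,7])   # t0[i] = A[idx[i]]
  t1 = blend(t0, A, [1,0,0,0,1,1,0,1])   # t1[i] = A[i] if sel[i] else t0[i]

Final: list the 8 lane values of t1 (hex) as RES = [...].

t0 = [0xe4, 0x01, 0x58, 0x54, 0x75, 0x75, 0x58, 0x1d]
t1 = [0x58, 0x01, 0x58, 0x54, 0xe4, 0x12, 0x58, 0x1d]

RES = [0x58, 0x01, 0x58, 0x54, 0xe4, 0x12, 0x58, 0x1d]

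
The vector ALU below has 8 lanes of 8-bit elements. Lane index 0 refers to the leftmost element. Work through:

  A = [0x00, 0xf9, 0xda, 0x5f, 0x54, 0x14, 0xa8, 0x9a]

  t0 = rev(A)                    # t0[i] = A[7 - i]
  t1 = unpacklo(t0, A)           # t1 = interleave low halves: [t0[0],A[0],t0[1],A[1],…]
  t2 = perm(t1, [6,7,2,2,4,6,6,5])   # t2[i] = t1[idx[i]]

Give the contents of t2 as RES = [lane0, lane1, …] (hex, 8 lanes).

→ t0 |9a|a8|14|54|5f|da|f9|00|
→ t1 |9a|00|a8|f9|14|da|54|5f|
→ t2 |54|5f|a8|a8|14|54|54|da|

RES = [ 0x54  0x5f  0xa8  0xa8  0x14  0x54  0x54  0xda ]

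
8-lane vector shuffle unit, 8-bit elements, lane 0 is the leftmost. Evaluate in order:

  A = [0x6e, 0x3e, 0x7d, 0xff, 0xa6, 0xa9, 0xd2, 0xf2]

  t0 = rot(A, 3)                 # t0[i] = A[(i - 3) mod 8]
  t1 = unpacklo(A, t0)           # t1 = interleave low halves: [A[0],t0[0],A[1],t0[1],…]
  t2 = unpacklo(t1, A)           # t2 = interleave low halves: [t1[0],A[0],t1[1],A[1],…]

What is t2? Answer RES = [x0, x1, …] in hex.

  t0: a9 d2 f2 6e 3e 7d ff a6
  t1: 6e a9 3e d2 7d f2 ff 6e
  t2: 6e 6e a9 3e 3e 7d d2 ff

RES = [0x6e, 0x6e, 0xa9, 0x3e, 0x3e, 0x7d, 0xd2, 0xff]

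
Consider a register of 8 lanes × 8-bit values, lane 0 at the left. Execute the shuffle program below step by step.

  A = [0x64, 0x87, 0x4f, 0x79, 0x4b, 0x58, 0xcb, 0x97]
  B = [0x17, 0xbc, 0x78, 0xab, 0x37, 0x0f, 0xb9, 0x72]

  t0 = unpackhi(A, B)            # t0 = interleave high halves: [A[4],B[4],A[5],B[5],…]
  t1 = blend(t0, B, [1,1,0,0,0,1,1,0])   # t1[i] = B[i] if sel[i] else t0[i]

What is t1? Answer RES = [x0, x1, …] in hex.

RES = [0x17, 0xbc, 0x58, 0x0f, 0xcb, 0x0f, 0xb9, 0x72]

t0 = [0x4b, 0x37, 0x58, 0x0f, 0xcb, 0xb9, 0x97, 0x72]
t1 = [0x17, 0xbc, 0x58, 0x0f, 0xcb, 0x0f, 0xb9, 0x72]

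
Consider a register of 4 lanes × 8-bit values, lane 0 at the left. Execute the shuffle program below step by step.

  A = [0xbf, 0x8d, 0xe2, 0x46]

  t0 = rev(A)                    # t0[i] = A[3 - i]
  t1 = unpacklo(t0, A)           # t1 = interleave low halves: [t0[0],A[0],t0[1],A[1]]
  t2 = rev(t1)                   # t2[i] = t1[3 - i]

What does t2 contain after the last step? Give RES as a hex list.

t0 = [0x46, 0xe2, 0x8d, 0xbf]
t1 = [0x46, 0xbf, 0xe2, 0x8d]
t2 = [0x8d, 0xe2, 0xbf, 0x46]

RES = [0x8d, 0xe2, 0xbf, 0x46]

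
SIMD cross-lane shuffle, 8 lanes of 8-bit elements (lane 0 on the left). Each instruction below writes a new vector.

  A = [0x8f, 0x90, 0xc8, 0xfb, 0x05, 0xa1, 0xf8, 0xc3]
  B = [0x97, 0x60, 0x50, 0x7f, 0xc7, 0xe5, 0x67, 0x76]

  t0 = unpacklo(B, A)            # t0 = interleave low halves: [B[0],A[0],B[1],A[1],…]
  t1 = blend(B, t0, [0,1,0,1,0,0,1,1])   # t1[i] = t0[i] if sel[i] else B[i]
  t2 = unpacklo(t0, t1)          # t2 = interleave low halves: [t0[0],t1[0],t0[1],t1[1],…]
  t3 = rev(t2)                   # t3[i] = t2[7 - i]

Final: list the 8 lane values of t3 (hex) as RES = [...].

RES = [ 0x90  0x90  0x50  0x60  0x8f  0x8f  0x97  0x97 ]

t0 = [0x97, 0x8f, 0x60, 0x90, 0x50, 0xc8, 0x7f, 0xfb]
t1 = [0x97, 0x8f, 0x50, 0x90, 0xc7, 0xe5, 0x7f, 0xfb]
t2 = [0x97, 0x97, 0x8f, 0x8f, 0x60, 0x50, 0x90, 0x90]
t3 = [0x90, 0x90, 0x50, 0x60, 0x8f, 0x8f, 0x97, 0x97]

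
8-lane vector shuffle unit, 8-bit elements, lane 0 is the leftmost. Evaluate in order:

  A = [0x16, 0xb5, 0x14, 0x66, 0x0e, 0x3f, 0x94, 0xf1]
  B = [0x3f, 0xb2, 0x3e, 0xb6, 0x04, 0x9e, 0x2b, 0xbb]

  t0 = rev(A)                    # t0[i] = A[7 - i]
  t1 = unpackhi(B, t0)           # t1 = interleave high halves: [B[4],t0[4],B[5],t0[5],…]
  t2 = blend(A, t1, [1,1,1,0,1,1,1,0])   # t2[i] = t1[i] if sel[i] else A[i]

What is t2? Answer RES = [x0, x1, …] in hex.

RES = [ 0x04  0x66  0x9e  0x66  0x2b  0xb5  0xbb  0xf1 ]

→ t0 |f1|94|3f|0e|66|14|b5|16|
→ t1 |04|66|9e|14|2b|b5|bb|16|
→ t2 |04|66|9e|66|2b|b5|bb|f1|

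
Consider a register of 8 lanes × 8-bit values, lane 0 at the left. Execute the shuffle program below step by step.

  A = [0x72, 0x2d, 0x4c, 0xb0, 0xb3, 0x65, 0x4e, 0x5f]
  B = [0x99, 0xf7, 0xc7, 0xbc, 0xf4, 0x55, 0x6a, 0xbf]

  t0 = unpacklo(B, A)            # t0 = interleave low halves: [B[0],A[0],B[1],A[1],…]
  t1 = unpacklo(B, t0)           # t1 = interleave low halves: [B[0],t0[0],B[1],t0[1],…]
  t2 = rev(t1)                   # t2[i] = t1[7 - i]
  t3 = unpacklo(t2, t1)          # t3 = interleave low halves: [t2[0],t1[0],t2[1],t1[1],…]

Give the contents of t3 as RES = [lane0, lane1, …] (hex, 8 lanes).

RES = [ 0x2d  0x99  0xbc  0x99  0xf7  0xf7  0xc7  0x72 ]

  t0: 99 72 f7 2d c7 4c bc b0
  t1: 99 99 f7 72 c7 f7 bc 2d
  t2: 2d bc f7 c7 72 f7 99 99
  t3: 2d 99 bc 99 f7 f7 c7 72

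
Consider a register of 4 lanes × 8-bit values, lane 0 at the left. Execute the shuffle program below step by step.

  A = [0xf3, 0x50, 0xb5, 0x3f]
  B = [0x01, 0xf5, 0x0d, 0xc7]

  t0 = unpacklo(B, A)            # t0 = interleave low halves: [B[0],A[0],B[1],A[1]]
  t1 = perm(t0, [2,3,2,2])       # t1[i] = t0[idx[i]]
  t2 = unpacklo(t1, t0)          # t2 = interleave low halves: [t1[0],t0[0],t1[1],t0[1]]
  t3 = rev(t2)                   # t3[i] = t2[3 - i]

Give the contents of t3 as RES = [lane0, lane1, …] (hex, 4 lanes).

RES = [ 0xf3  0x50  0x01  0xf5 ]

  t0: 01 f3 f5 50
  t1: f5 50 f5 f5
  t2: f5 01 50 f3
  t3: f3 50 01 f5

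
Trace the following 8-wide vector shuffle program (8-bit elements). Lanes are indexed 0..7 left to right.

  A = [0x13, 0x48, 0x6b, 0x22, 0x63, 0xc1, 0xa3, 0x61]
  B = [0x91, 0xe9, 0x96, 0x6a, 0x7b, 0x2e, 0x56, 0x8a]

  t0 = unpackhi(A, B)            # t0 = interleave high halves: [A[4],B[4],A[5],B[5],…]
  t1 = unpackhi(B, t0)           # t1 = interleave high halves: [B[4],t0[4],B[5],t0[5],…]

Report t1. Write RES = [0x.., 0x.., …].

→ t0 |63|7b|c1|2e|a3|56|61|8a|
→ t1 |7b|a3|2e|56|56|61|8a|8a|

RES = [ 0x7b  0xa3  0x2e  0x56  0x56  0x61  0x8a  0x8a ]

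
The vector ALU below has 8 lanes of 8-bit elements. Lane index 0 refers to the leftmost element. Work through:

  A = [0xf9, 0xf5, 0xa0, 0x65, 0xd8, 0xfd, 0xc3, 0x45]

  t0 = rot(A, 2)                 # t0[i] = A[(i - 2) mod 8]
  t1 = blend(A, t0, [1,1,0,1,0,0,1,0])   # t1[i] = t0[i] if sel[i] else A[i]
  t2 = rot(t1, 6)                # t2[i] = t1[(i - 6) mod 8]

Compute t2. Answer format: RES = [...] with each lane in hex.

RES = [ 0xa0  0xf5  0xd8  0xfd  0xd8  0x45  0xc3  0x45 ]

  t0: c3 45 f9 f5 a0 65 d8 fd
  t1: c3 45 a0 f5 d8 fd d8 45
  t2: a0 f5 d8 fd d8 45 c3 45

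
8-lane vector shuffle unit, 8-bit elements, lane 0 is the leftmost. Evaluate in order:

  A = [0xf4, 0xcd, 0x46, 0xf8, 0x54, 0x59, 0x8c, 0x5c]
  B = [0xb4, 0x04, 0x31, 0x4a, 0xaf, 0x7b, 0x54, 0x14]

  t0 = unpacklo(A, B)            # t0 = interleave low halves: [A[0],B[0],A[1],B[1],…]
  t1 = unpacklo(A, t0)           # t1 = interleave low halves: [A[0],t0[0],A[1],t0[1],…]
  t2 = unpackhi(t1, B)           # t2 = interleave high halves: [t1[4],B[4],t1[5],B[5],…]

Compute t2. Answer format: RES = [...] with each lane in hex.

RES = [0x46, 0xaf, 0xcd, 0x7b, 0xf8, 0x54, 0x04, 0x14]

t0 = [0xf4, 0xb4, 0xcd, 0x04, 0x46, 0x31, 0xf8, 0x4a]
t1 = [0xf4, 0xf4, 0xcd, 0xb4, 0x46, 0xcd, 0xf8, 0x04]
t2 = [0x46, 0xaf, 0xcd, 0x7b, 0xf8, 0x54, 0x04, 0x14]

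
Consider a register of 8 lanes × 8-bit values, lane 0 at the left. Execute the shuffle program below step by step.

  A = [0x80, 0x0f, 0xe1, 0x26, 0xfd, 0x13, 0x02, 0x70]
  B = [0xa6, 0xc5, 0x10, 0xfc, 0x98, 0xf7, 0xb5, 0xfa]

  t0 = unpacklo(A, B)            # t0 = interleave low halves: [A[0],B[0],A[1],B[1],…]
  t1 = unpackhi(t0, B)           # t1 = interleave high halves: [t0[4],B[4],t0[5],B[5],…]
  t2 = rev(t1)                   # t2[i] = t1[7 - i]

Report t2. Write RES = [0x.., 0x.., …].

RES = [ 0xfa  0xfc  0xb5  0x26  0xf7  0x10  0x98  0xe1 ]

  t0: 80 a6 0f c5 e1 10 26 fc
  t1: e1 98 10 f7 26 b5 fc fa
  t2: fa fc b5 26 f7 10 98 e1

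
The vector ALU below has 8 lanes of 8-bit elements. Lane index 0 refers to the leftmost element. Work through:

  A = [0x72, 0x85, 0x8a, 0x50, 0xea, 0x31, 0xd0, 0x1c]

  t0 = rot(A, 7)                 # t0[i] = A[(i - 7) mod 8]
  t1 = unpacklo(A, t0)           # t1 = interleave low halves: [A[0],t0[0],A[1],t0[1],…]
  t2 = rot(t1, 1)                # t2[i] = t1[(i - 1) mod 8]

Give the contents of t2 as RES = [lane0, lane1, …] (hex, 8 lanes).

  t0: 85 8a 50 ea 31 d0 1c 72
  t1: 72 85 85 8a 8a 50 50 ea
  t2: ea 72 85 85 8a 8a 50 50

RES = [0xea, 0x72, 0x85, 0x85, 0x8a, 0x8a, 0x50, 0x50]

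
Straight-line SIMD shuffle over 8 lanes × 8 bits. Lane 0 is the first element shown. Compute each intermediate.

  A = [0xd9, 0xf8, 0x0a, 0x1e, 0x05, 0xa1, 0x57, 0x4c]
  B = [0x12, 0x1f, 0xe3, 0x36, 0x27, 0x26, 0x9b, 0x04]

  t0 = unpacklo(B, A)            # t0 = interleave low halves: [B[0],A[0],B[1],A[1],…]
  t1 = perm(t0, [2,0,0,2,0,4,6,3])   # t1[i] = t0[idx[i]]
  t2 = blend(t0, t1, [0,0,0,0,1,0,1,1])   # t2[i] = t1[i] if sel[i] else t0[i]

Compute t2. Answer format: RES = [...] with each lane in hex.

RES = [ 0x12  0xd9  0x1f  0xf8  0x12  0x0a  0x36  0xf8 ]

t0 = [0x12, 0xd9, 0x1f, 0xf8, 0xe3, 0x0a, 0x36, 0x1e]
t1 = [0x1f, 0x12, 0x12, 0x1f, 0x12, 0xe3, 0x36, 0xf8]
t2 = [0x12, 0xd9, 0x1f, 0xf8, 0x12, 0x0a, 0x36, 0xf8]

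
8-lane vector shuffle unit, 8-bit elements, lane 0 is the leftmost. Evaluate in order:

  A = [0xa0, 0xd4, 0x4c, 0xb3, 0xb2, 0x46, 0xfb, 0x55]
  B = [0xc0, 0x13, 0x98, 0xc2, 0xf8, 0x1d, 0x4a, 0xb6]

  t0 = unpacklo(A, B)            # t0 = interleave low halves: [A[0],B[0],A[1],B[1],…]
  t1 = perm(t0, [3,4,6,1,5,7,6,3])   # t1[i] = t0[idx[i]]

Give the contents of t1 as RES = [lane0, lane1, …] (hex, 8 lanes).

RES = [0x13, 0x4c, 0xb3, 0xc0, 0x98, 0xc2, 0xb3, 0x13]

→ t0 |a0|c0|d4|13|4c|98|b3|c2|
→ t1 |13|4c|b3|c0|98|c2|b3|13|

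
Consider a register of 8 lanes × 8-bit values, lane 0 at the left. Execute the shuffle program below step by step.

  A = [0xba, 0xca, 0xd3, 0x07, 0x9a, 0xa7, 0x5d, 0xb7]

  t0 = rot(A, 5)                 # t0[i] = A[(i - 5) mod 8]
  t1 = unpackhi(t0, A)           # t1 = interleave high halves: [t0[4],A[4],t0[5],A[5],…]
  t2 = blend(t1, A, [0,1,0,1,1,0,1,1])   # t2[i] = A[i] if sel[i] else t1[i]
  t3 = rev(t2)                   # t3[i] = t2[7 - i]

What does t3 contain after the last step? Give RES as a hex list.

  t0: 07 9a a7 5d b7 ba ca d3
  t1: b7 9a ba a7 ca 5d d3 b7
  t2: b7 ca ba 07 9a 5d 5d b7
  t3: b7 5d 5d 9a 07 ba ca b7

RES = [ 0xb7  0x5d  0x5d  0x9a  0x07  0xba  0xca  0xb7 ]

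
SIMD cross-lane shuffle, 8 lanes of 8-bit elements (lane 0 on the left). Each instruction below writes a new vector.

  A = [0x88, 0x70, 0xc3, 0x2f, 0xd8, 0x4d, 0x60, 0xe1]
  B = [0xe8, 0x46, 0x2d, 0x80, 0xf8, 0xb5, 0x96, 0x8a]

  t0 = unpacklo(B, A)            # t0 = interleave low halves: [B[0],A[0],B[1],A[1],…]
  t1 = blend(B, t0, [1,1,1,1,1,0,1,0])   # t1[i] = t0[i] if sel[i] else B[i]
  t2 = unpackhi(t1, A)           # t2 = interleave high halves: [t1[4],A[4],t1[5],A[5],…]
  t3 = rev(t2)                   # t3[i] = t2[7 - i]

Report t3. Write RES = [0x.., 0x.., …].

t0 = [0xe8, 0x88, 0x46, 0x70, 0x2d, 0xc3, 0x80, 0x2f]
t1 = [0xe8, 0x88, 0x46, 0x70, 0x2d, 0xb5, 0x80, 0x8a]
t2 = [0x2d, 0xd8, 0xb5, 0x4d, 0x80, 0x60, 0x8a, 0xe1]
t3 = [0xe1, 0x8a, 0x60, 0x80, 0x4d, 0xb5, 0xd8, 0x2d]

RES = [ 0xe1  0x8a  0x60  0x80  0x4d  0xb5  0xd8  0x2d ]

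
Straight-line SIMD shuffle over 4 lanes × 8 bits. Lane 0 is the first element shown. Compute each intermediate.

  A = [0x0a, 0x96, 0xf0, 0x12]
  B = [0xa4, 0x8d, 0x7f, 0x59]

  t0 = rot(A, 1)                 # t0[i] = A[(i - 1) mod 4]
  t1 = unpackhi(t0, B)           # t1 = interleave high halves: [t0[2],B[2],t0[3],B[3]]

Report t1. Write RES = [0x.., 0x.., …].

RES = [0x96, 0x7f, 0xf0, 0x59]

t0 = [0x12, 0x0a, 0x96, 0xf0]
t1 = [0x96, 0x7f, 0xf0, 0x59]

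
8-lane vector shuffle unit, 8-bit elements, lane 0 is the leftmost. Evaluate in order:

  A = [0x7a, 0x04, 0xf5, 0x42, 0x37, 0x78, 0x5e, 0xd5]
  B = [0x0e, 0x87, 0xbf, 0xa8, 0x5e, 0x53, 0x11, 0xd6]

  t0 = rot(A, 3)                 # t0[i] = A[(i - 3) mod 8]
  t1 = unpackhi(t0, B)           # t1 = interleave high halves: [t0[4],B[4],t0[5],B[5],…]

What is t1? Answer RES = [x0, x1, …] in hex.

t0 = [0x78, 0x5e, 0xd5, 0x7a, 0x04, 0xf5, 0x42, 0x37]
t1 = [0x04, 0x5e, 0xf5, 0x53, 0x42, 0x11, 0x37, 0xd6]

RES = [0x04, 0x5e, 0xf5, 0x53, 0x42, 0x11, 0x37, 0xd6]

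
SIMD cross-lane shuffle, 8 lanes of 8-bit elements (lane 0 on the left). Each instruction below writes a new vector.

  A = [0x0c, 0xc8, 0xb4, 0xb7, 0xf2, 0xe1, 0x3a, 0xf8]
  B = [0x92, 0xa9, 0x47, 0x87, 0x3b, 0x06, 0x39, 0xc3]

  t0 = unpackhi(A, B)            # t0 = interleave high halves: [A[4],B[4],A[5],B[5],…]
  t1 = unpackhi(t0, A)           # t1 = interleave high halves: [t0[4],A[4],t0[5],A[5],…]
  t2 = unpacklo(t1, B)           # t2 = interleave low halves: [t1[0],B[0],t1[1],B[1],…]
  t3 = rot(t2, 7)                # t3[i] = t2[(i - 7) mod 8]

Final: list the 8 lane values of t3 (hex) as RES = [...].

t0 = [0xf2, 0x3b, 0xe1, 0x06, 0x3a, 0x39, 0xf8, 0xc3]
t1 = [0x3a, 0xf2, 0x39, 0xe1, 0xf8, 0x3a, 0xc3, 0xf8]
t2 = [0x3a, 0x92, 0xf2, 0xa9, 0x39, 0x47, 0xe1, 0x87]
t3 = [0x92, 0xf2, 0xa9, 0x39, 0x47, 0xe1, 0x87, 0x3a]

RES = [ 0x92  0xf2  0xa9  0x39  0x47  0xe1  0x87  0x3a ]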